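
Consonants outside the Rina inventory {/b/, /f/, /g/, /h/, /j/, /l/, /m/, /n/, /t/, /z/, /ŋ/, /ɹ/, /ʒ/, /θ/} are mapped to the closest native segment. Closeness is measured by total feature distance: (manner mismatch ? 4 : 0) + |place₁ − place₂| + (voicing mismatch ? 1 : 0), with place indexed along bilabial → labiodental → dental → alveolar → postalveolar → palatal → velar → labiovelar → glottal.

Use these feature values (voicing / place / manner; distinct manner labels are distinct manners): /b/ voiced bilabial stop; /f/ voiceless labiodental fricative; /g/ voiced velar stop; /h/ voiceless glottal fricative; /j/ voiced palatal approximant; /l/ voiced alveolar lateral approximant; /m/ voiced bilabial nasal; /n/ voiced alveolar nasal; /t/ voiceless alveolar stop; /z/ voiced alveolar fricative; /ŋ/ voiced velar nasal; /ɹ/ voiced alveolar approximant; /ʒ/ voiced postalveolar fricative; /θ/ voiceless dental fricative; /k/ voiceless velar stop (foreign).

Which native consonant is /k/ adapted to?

/g/ is closest: same manner (stop), place distance 0 (velar→velar), voicing differs (+1); total 1. Next closest is /t/ at distance 3.

g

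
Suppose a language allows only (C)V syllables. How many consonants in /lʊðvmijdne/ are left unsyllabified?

4

Syllabifying with onset maximization leaves /ð/, /v/, /j/, /d/ stranded (no codas are permitted; onsets are limited to one consonant).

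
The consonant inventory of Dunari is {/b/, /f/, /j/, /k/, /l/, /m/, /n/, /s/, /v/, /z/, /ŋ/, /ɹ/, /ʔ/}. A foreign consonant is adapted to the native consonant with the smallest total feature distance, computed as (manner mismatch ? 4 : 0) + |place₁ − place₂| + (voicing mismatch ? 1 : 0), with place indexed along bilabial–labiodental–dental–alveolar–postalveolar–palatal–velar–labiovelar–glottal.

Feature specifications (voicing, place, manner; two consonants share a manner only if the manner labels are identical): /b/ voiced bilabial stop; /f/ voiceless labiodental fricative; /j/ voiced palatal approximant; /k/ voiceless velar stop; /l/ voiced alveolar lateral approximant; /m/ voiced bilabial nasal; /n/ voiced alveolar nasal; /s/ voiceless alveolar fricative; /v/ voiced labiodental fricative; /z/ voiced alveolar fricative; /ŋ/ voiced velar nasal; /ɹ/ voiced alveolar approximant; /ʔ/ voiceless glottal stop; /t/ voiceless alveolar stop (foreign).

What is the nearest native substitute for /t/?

k

/k/ is closest: same manner (stop), place distance 3 (alveolar→velar), same voicing; total 3. Next closest is /b/ at distance 4.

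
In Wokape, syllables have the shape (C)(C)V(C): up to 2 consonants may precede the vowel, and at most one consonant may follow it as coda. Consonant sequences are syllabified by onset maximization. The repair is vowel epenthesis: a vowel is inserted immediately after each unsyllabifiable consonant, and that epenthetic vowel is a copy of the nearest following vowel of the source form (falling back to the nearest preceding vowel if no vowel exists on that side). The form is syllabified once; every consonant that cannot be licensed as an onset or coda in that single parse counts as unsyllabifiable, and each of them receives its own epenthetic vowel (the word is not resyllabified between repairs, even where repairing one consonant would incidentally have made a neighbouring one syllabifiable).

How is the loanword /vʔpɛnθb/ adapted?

Syllabifying with onset maximization leaves /v/, /θ/, /b/ stranded (at most one coda consonant is licensed; onsets may contain at most 2 consonants).
Inserting the epenthetic vowel yields /v/ → /vɛ/, /θ/ → /θɛ/, /b/ → /bɛ/.

vɛʔpɛnθɛbɛ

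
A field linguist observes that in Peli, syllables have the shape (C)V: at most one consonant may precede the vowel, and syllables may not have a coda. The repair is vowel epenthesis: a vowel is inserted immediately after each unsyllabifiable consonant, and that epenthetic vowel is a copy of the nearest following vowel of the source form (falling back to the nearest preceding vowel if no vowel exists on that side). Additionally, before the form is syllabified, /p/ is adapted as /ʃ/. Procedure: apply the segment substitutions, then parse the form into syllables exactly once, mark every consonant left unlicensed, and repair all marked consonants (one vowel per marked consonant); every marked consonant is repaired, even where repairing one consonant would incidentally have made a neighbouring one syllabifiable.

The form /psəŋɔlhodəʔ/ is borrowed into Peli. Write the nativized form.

Substitution: /p/ → /ʃ/, giving /ʃsəŋɔlhodəʔ/.
Under (C)V, the unsyllabifiable consonants are /ʃ/, /l/, /ʔ/ (no codas are permitted; onsets are limited to one consonant).
Inserting the epenthetic vowel yields /ʃ/ → /ʃə/, /l/ → /lo/, /ʔ/ → /ʔə/.

ʃəsəŋɔlohodəʔə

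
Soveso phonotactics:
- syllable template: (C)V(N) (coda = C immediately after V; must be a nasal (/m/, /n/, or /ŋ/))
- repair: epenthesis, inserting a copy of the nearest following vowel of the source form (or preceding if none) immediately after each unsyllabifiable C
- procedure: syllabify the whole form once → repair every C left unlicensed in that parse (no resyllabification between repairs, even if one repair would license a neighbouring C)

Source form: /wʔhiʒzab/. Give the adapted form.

wiʔihiʒazaba

The consonants /w/, /ʔ/, /ʒ/, /b/ cannot be parsed into a legal (C)V(N) syllable (only a nasal (/m/, /n/, or /ŋ/) is licensed in coda position; onsets are limited to one consonant).
Epenthesis after each stranded consonant: /w/ → /wi/, /ʔ/ → /ʔi/, /ʒ/ → /ʒa/, /b/ → /ba/.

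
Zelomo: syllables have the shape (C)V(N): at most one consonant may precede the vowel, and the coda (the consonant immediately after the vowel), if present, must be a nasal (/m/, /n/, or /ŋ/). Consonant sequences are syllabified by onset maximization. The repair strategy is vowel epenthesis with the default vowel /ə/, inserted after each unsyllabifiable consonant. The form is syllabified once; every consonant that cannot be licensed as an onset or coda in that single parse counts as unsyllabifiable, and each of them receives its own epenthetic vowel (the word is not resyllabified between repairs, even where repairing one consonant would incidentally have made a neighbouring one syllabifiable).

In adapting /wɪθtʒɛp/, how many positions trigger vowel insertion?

The unsyllabifiable consonants are /θ/, /t/, /p/; each receives one epenthetic vowel.

3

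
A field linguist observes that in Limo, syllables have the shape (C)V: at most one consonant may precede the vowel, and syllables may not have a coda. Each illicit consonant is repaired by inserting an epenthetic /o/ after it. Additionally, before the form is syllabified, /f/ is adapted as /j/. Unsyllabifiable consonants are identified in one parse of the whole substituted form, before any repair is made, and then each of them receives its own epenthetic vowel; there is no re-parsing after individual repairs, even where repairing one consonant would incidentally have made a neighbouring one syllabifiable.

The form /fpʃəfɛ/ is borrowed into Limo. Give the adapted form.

jopoʃəjɛ

Substitution: /f/ → /j/, giving /jpʃəjɛ/.
The consonants /j/, /p/ cannot be parsed into a legal (C)V syllable (no codas are permitted; onsets are limited to one consonant).
Inserting the epenthetic vowel yields /j/ → /jo/, /p/ → /po/.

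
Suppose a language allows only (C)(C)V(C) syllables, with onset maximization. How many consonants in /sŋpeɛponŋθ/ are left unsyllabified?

3

Syllabifying with onset maximization leaves /s/, /ŋ/, /θ/ stranded (at most one coda consonant is licensed; onsets may contain at most 2 consonants).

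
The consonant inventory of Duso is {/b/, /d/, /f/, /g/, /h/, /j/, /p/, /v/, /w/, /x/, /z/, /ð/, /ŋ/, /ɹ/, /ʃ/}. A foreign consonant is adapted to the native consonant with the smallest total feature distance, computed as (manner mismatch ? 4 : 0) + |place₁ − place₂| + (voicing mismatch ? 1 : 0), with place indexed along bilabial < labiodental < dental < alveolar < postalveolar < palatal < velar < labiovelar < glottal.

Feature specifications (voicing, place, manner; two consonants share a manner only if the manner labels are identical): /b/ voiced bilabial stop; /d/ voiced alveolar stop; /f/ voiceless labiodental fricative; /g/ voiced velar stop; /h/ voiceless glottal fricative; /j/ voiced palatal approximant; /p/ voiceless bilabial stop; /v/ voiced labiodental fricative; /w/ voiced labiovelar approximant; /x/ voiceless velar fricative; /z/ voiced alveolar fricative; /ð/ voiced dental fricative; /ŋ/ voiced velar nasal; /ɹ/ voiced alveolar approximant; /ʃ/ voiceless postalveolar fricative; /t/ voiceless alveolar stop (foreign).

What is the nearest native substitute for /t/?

d

/d/ is closest: same manner (stop), place distance 0 (alveolar→alveolar), voicing differs (+1); total 1. Next closest is /p/ at distance 3.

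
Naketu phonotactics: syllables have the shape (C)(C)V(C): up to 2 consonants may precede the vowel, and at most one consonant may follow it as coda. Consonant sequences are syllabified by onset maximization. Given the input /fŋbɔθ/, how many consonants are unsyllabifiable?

Syllabifying with onset maximization leaves /f/ stranded (at most one coda consonant is licensed; onsets may contain at most 2 consonants).

1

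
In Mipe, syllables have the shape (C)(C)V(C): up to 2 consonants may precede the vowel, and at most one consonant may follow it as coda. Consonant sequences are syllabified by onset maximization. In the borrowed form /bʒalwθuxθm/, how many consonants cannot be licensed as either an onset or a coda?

2

Under (C)(C)V(C), the unsyllabifiable consonants are /θ/, /m/ (at most one coda consonant is licensed; onsets may contain at most 2 consonants).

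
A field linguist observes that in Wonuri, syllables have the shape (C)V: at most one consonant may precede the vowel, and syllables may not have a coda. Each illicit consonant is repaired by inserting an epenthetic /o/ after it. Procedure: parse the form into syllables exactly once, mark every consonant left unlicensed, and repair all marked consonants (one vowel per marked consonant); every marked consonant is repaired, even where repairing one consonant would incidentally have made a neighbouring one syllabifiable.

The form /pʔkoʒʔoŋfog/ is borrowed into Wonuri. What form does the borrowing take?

Under (C)V, the unsyllabifiable consonants are /p/, /ʔ/, /ʒ/, /ŋ/, /g/ (no codas are permitted; onsets are limited to one consonant).
Epenthesis after each stranded consonant: /p/ → /po/, /ʔ/ → /ʔo/, /ʒ/ → /ʒo/, /ŋ/ → /ŋo/, /g/ → /go/.

poʔokoʒoʔoŋofogo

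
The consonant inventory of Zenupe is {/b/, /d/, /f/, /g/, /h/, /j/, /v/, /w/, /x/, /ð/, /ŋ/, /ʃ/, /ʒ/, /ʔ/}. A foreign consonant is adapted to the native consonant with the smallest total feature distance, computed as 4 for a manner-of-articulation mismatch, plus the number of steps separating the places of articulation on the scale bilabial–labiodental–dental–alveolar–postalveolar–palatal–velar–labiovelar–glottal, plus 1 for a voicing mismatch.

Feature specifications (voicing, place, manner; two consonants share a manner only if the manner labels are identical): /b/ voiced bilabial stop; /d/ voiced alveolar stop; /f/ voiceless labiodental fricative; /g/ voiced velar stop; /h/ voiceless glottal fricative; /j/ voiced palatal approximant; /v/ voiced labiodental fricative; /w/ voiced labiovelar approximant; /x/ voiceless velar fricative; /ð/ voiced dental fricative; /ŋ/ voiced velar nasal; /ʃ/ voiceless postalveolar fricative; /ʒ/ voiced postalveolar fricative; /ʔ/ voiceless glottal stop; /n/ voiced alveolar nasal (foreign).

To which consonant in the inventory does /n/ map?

ŋ

/ŋ/ is closest: same manner (nasal), place distance 3 (alveolar→velar), same voicing; total 3. Next closest is /d/ at distance 4.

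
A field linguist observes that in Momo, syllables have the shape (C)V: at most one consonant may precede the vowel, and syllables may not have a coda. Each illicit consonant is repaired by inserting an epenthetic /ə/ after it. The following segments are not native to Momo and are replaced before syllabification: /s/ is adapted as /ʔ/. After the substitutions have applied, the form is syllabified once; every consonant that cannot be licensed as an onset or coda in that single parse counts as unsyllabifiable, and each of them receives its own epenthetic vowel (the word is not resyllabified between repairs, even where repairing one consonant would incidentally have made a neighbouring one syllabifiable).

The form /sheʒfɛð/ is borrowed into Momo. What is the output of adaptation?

ʔəheʒəfɛðə

Substitution: /s/ → /ʔ/, giving /ʔheʒfɛð/.
The consonants /ʔ/, /ʒ/, /ð/ cannot be parsed into a legal (C)V syllable (no codas are permitted; onsets are limited to one consonant).
Each unlicensed consonant becomes the onset of a new syllable: /ʔ/ → /ʔə/, /ʒ/ → /ʒə/, /ð/ → /ðə/.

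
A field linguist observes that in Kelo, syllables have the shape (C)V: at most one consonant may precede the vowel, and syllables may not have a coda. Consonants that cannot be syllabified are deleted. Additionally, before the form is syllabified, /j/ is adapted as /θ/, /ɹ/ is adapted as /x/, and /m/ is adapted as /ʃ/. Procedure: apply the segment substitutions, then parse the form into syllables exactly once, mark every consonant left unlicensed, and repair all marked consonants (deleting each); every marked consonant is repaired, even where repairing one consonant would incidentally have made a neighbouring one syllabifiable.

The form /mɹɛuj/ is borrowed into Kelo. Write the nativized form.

xɛu

Substitution: /m/ → /ʃ/, /ɹ/ → /x/, /j/ → /θ/, giving /ʃxɛuθ/.
Under (C)V, the unsyllabifiable consonants are /ʃ/, /θ/ (no codas are permitted; onsets are limited to one consonant).
Each unlicensed consonant is deleted: /ʃ/, /θ/.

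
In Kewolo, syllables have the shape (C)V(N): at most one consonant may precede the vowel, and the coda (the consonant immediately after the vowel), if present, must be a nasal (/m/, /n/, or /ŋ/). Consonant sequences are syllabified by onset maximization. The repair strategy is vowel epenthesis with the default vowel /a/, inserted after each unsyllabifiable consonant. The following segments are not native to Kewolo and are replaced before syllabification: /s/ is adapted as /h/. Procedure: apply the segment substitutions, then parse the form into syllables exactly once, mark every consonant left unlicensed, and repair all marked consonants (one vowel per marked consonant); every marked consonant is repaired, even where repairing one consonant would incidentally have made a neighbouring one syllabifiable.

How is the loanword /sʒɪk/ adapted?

haʒɪka

Substitution: /s/ → /h/, giving /hʒɪk/.
Syllabifying with onset maximization leaves /h/, /k/ stranded (only a nasal (/m/, /n/, or /ŋ/) is licensed in coda position; onsets are limited to one consonant).
Inserting the epenthetic vowel yields /h/ → /ha/, /k/ → /ka/.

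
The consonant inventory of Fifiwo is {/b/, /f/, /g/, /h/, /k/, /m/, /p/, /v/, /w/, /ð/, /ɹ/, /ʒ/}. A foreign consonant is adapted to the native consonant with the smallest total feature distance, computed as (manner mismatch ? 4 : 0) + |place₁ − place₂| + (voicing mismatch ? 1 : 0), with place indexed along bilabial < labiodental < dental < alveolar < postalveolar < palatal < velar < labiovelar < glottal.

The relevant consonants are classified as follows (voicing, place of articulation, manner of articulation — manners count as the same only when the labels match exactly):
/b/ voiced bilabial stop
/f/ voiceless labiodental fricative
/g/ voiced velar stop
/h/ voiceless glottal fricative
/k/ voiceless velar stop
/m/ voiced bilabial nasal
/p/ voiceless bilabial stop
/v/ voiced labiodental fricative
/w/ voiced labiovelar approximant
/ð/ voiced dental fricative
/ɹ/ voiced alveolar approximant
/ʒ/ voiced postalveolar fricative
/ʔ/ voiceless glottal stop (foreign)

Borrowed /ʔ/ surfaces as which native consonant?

/k/ is closest: same manner (stop), place distance 2 (glottal→velar), same voicing; total 2. Next closest is /g/ at distance 3.

k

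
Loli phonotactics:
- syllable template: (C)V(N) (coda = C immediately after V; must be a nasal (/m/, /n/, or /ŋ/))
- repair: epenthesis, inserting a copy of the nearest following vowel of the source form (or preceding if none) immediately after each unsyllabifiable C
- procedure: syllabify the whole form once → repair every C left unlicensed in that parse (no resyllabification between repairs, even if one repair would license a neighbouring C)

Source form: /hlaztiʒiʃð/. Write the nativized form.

halazitiʒiʃiði

Syllabifying with onset maximization leaves /h/, /z/, /ʃ/, /ð/ stranded (only a nasal (/m/, /n/, or /ŋ/) is licensed in coda position; onsets are limited to one consonant).
Epenthesis after each stranded consonant: /h/ → /ha/, /z/ → /zi/, /ʃ/ → /ʃi/, /ð/ → /ði/.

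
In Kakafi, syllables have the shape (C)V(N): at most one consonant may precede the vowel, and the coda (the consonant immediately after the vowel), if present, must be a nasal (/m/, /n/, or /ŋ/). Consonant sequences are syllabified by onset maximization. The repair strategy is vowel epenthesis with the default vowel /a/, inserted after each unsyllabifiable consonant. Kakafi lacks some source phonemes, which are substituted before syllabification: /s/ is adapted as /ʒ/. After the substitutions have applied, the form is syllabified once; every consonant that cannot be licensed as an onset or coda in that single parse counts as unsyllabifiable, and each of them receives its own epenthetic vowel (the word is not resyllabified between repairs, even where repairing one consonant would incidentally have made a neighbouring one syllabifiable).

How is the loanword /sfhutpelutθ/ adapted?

ʒafahutapelutaθa

Substitution: /s/ → /ʒ/, giving /ʒfhutpelutθ/.
Under (C)V(N), the unsyllabifiable consonants are /ʒ/, /f/, /t/, /t/, /θ/ (only a nasal (/m/, /n/, or /ŋ/) is licensed in coda position; onsets are limited to one consonant).
Inserting the epenthetic vowel yields /ʒ/ → /ʒa/, /f/ → /fa/, /t/ → /ta/, /t/ → /ta/, /θ/ → /θa/.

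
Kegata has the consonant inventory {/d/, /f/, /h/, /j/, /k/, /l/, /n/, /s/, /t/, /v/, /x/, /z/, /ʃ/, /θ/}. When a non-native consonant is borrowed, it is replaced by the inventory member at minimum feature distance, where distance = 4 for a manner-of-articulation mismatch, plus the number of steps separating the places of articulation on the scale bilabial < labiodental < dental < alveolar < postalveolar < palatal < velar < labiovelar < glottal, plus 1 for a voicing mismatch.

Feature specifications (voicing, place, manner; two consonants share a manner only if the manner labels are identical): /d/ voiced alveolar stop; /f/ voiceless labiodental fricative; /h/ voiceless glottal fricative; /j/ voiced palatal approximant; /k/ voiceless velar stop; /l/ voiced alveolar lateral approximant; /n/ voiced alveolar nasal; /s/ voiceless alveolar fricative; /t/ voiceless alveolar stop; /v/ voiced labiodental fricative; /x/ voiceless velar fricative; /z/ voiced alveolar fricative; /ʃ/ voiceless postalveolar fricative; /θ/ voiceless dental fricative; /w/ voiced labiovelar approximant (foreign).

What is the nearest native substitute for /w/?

j

/j/ is closest: same manner (approximant), place distance 2 (labiovelar→palatal), same voicing; total 2. Next closest is /h/ at distance 6.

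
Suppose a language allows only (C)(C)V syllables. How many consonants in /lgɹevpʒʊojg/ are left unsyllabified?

Under (C)(C)V, the unsyllabifiable consonants are /l/, /v/, /j/, /g/ (no codas are permitted; onsets may contain at most 2 consonants).

4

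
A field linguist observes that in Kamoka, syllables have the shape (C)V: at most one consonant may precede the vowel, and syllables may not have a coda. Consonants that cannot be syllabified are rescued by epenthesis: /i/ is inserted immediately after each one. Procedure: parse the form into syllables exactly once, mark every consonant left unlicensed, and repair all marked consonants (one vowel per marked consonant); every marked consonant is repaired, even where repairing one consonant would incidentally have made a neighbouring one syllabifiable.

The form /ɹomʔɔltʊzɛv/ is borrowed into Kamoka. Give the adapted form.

Syllabifying with onset maximization leaves /m/, /l/, /v/ stranded (no codas are permitted; onsets are limited to one consonant).
Each unlicensed consonant becomes the onset of a new syllable: /m/ → /mi/, /l/ → /li/, /v/ → /vi/.

ɹomiʔɔlitʊzɛvi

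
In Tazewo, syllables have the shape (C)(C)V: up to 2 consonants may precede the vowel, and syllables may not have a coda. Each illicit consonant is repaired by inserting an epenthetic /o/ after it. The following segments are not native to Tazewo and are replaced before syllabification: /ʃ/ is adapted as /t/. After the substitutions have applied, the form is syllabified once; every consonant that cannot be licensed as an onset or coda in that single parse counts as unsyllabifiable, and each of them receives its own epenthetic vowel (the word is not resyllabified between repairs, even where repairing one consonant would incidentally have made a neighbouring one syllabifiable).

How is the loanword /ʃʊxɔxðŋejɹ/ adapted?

Substitution: /ʃ/ → /t/, giving /tʊxɔxðŋejɹ/.
Under (C)(C)V, the unsyllabifiable consonants are /x/, /j/, /ɹ/ (no codas are permitted; onsets may contain at most 2 consonants).
Each unlicensed consonant becomes the onset of a new syllable: /x/ → /xo/, /j/ → /jo/, /ɹ/ → /ɹo/.

tʊxɔxoðŋejoɹo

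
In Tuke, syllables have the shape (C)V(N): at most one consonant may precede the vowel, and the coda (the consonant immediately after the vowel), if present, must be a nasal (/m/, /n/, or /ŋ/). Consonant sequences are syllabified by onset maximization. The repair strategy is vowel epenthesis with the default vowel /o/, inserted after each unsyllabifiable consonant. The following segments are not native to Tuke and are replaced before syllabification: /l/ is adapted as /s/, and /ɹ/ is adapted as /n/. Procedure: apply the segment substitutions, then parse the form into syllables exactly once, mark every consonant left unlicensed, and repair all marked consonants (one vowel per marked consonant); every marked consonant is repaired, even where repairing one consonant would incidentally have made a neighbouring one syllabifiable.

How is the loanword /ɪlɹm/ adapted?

Substitution: /l/ → /s/, /ɹ/ → /n/, giving /ɪsnm/.
Under (C)V(N), the unsyllabifiable consonants are /s/, /n/, /m/ (only a nasal (/m/, /n/, or /ŋ/) is licensed in coda position; onsets are limited to one consonant).
Inserting the epenthetic vowel yields /s/ → /so/, /n/ → /no/, /m/ → /mo/.

ɪsonomo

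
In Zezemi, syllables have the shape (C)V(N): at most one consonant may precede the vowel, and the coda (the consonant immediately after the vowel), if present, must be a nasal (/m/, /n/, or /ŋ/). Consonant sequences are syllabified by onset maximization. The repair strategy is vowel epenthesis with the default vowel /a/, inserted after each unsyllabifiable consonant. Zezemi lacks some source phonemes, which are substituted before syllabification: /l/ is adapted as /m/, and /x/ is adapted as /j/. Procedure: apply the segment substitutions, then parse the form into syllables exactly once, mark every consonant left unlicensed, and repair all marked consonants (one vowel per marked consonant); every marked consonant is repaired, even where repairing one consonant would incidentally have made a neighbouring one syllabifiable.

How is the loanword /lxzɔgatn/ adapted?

majazɔgatana

Substitution: /l/ → /m/, /x/ → /j/, giving /mjzɔgatn/.
Syllabifying with onset maximization leaves /m/, /j/, /t/, /n/ stranded (only a nasal (/m/, /n/, or /ŋ/) is licensed in coda position; onsets are limited to one consonant).
Epenthesis after each stranded consonant: /m/ → /ma/, /j/ → /ja/, /t/ → /ta/, /n/ → /na/.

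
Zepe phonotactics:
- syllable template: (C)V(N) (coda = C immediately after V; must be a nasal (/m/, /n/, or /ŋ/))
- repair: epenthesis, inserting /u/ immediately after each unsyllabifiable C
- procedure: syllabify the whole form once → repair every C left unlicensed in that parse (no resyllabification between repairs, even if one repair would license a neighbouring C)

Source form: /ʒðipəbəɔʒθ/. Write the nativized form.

ʒuðipəbəɔʒuθu

Under (C)V(N), the unsyllabifiable consonants are /ʒ/, /ʒ/, /θ/ (only a nasal (/m/, /n/, or /ŋ/) is licensed in coda position; onsets are limited to one consonant).
Inserting the epenthetic vowel yields /ʒ/ → /ʒu/, /ʒ/ → /ʒu/, /θ/ → /θu/.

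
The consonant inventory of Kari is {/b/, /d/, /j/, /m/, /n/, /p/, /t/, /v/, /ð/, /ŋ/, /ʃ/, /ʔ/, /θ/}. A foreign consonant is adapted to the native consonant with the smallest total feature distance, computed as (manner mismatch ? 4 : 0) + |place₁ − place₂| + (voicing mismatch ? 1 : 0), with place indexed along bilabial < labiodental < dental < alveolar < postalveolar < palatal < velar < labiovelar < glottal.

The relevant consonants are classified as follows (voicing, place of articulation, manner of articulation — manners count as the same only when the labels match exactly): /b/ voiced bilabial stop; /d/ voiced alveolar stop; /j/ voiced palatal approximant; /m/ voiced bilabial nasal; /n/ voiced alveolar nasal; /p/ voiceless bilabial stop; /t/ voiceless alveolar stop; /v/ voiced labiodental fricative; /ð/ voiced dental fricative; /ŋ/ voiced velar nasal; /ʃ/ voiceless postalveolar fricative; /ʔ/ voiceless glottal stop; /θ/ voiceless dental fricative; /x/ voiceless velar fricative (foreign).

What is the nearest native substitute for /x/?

/ʃ/ is closest: same manner (fricative), place distance 2 (velar→postalveolar), same voicing; total 2. Next closest is /θ/ at distance 4.

ʃ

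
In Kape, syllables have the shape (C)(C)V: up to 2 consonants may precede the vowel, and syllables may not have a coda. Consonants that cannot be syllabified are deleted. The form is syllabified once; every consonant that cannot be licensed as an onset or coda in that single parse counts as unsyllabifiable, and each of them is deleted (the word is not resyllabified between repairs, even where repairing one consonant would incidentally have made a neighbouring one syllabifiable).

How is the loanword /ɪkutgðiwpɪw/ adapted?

ɪkugðiwpɪ

The consonants /t/, /w/ cannot be parsed into a legal (C)(C)V syllable (no codas are permitted; onsets may contain at most 2 consonants).
Deletion applies to /t/, /w/.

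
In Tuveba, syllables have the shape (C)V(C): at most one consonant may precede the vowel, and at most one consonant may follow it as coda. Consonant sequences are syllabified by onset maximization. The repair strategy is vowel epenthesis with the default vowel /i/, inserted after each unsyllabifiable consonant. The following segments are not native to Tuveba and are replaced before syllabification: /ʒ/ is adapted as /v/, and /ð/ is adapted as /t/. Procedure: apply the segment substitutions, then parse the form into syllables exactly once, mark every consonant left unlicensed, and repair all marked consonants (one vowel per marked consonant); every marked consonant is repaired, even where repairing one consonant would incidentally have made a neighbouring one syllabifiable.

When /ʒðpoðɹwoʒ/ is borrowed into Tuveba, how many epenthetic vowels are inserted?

3

After substitution the input is /vtpotɹwov/.
The unsyllabifiable consonants are /v/, /t/, /ɹ/; each receives one epenthetic vowel.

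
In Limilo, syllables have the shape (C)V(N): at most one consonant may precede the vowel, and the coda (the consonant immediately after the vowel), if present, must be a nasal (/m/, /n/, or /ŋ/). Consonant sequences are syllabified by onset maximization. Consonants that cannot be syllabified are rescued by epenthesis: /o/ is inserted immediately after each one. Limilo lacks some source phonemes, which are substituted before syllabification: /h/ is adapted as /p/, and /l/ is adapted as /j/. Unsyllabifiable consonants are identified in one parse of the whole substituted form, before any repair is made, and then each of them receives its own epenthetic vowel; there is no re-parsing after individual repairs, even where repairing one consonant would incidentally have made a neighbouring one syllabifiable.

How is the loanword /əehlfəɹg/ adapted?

əepojofəɹogo

Substitution: /h/ → /p/, /l/ → /j/, giving /əepjfəɹg/.
Syllabifying with onset maximization leaves /p/, /j/, /ɹ/, /g/ stranded (only a nasal (/m/, /n/, or /ŋ/) is licensed in coda position; onsets are limited to one consonant).
Each unlicensed consonant becomes the onset of a new syllable: /p/ → /po/, /j/ → /jo/, /ɹ/ → /ɹo/, /g/ → /go/.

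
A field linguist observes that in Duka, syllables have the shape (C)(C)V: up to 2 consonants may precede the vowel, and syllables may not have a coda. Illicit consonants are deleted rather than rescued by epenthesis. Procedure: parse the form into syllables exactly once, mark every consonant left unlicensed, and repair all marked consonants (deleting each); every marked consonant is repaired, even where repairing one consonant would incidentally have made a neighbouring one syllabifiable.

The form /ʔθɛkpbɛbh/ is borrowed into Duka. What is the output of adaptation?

The consonants /k/, /b/, /h/ cannot be parsed into a legal (C)(C)V syllable (no codas are permitted; onsets may contain at most 2 consonants).
Deletion applies to /k/, /b/, /h/.

ʔθɛpbɛ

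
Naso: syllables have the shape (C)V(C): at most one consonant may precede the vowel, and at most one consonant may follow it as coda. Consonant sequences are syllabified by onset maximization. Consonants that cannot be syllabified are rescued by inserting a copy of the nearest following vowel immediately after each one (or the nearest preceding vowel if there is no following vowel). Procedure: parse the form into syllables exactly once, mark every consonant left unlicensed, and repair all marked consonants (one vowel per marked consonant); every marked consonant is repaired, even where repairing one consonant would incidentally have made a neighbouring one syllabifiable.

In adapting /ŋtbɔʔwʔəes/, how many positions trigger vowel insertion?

The unsyllabifiable consonants are /ŋ/, /t/, /w/; each receives one epenthetic vowel.

3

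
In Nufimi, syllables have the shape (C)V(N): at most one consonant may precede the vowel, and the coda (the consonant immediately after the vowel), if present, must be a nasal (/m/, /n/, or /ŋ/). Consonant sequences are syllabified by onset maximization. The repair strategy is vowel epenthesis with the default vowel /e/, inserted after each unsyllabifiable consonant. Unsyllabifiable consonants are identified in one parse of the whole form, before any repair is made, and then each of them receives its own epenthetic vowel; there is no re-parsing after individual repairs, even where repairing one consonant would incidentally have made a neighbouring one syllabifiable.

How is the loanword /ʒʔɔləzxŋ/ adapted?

ʒeʔɔləzexeŋe

Syllabifying with onset maximization leaves /ʒ/, /z/, /x/, /ŋ/ stranded (only a nasal (/m/, /n/, or /ŋ/) is licensed in coda position; onsets are limited to one consonant).
Epenthesis after each stranded consonant: /ʒ/ → /ʒe/, /z/ → /ze/, /x/ → /xe/, /ŋ/ → /ŋe/.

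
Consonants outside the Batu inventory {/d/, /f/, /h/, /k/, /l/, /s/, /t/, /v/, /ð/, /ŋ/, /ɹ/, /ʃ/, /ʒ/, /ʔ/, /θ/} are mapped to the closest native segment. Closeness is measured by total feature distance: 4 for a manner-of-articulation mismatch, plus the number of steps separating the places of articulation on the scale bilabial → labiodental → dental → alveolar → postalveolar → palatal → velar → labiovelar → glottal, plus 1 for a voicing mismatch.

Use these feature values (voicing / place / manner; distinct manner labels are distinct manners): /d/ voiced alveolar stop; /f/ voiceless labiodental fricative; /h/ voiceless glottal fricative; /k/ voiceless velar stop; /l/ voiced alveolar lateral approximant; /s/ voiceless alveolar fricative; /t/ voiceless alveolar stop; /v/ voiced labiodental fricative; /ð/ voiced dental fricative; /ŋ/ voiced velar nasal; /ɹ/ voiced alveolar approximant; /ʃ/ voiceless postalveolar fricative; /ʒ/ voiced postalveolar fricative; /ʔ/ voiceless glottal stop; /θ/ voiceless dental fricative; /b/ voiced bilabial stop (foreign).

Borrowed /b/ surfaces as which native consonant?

/d/ is closest: same manner (stop), place distance 3 (bilabial→alveolar), same voicing; total 3. Next closest is /t/ at distance 4.

d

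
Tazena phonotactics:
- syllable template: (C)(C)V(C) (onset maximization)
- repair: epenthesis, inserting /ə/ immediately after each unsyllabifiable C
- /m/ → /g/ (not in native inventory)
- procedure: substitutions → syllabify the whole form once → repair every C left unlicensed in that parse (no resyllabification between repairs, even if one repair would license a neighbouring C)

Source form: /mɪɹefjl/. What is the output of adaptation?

gɪɹefjələ

Substitution: /m/ → /g/, giving /gɪɹefjl/.
Syllabifying with onset maximization leaves /j/, /l/ stranded (at most one coda consonant is licensed; onsets may contain at most 2 consonants).
Inserting the epenthetic vowel yields /j/ → /jə/, /l/ → /lə/.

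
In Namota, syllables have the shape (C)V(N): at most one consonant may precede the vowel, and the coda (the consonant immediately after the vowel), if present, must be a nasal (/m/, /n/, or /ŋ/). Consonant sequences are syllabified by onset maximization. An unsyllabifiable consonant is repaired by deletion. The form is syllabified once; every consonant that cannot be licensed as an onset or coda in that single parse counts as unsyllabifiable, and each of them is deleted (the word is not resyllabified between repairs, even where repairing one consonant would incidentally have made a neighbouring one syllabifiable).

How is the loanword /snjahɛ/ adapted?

Syllabifying with onset maximization leaves /s/, /n/ stranded (only a nasal (/m/, /n/, or /ŋ/) is licensed in coda position; onsets are limited to one consonant).
Each unlicensed consonant is deleted: /s/, /n/.

jahɛ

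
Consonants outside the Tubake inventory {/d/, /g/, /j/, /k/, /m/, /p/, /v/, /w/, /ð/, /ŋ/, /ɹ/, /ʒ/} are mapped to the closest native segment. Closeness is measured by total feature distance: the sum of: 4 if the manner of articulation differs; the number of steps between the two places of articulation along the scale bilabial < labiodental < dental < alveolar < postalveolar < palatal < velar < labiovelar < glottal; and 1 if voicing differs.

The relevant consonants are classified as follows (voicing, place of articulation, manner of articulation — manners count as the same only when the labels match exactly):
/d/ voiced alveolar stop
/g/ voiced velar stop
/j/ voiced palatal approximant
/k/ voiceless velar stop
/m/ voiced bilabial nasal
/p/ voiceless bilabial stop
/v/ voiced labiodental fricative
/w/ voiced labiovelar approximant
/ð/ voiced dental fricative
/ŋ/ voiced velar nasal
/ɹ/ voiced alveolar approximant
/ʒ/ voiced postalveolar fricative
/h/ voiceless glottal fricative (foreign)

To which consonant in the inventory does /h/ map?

ʒ

/ʒ/ is closest: same manner (fricative), place distance 4 (glottal→postalveolar), voicing differs (+1); total 5. Next closest is /k/ at distance 6.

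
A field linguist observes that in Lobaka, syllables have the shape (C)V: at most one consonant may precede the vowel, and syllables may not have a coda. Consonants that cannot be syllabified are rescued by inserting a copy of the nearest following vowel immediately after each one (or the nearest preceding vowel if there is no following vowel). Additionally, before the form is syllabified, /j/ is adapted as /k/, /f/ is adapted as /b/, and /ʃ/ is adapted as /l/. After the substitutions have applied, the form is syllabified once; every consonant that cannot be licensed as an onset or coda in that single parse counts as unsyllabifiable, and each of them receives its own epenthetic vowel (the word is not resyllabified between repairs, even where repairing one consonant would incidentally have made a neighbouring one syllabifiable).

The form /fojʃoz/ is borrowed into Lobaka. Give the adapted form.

Substitution: /f/ → /b/, /j/ → /k/, /ʃ/ → /l/, giving /bokloz/.
Syllabifying with onset maximization leaves /k/, /z/ stranded (no codas are permitted; onsets are limited to one consonant).
Inserting the epenthetic vowel yields /k/ → /ko/, /z/ → /zo/.

bokolozo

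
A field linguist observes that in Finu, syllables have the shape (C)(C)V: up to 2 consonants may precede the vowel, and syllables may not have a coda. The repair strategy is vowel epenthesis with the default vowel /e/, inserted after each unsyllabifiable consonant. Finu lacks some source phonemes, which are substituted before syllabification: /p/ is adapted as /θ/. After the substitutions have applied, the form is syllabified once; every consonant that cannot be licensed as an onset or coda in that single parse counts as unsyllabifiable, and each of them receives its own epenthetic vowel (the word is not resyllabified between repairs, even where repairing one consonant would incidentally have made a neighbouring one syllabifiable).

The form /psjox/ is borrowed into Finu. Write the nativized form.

θesjoxe

Substitution: /p/ → /θ/, giving /θsjox/.
Under (C)(C)V, the unsyllabifiable consonants are /θ/, /x/ (no codas are permitted; onsets may contain at most 2 consonants).
Each unlicensed consonant becomes the onset of a new syllable: /θ/ → /θe/, /x/ → /xe/.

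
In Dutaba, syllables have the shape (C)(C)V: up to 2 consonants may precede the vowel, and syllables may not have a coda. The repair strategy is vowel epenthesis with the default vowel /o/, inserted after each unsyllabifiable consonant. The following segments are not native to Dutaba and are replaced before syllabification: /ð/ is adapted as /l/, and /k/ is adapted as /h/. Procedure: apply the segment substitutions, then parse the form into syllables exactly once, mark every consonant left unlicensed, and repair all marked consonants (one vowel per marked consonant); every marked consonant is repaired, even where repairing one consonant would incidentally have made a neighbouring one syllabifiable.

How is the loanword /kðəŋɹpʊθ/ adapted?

Substitution: /k/ → /h/, /ð/ → /l/, giving /hləŋɹpʊθ/.
The consonants /ŋ/, /θ/ cannot be parsed into a legal (C)(C)V syllable (no codas are permitted; onsets may contain at most 2 consonants).
Inserting the epenthetic vowel yields /ŋ/ → /ŋo/, /θ/ → /θo/.

hləŋoɹpʊθo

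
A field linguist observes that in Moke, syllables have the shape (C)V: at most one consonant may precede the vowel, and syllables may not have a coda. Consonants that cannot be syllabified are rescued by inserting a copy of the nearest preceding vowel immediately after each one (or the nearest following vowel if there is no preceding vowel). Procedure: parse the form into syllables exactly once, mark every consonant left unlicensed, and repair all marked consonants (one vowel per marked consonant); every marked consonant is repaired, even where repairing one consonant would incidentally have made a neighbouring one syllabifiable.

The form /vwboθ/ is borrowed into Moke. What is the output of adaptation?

vowoboθo

The consonants /v/, /w/, /θ/ cannot be parsed into a legal (C)V syllable (no codas are permitted; onsets are limited to one consonant).
Epenthesis after each stranded consonant: /v/ → /vo/, /w/ → /wo/, /θ/ → /θo/.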